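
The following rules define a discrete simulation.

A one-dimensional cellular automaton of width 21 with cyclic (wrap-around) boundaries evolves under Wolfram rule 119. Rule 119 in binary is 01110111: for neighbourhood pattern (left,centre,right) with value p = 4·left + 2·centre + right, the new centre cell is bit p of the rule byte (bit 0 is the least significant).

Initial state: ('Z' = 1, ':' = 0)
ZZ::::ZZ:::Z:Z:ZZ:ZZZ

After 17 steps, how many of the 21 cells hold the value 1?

k=0  ZZ::::ZZ:::Z:Z:ZZ:ZZZ
k=1  :ZZZZZ:ZZZZZZZZ:ZZ:::
k=2  Z::::ZZ:::::::ZZ:ZZZZ
k=3  ZZZZZ:ZZZZZZZZ:ZZ::::
k=4  ::::ZZ:::::::ZZ:ZZZZZ
k=5  ZZZZ:ZZZZZZZZ:ZZ::::Z
k=6  :::ZZ:::::::ZZ:ZZZZZ:
k=7  ZZZ:ZZZZZZZZ:ZZ::::ZZ
k=8  ::ZZ:::::::ZZ:ZZZZZ::
k=9  ZZ:ZZZZZZZZ:ZZ::::ZZZ
k=10  :ZZ:::::::ZZ:ZZZZZ:::
k=11  Z:ZZZZZZZZ:ZZ::::ZZZZ
k=12  ZZ:::::::ZZ:ZZZZZ::::
k=13  :ZZZZZZZZ:ZZ::::ZZZZZ
k=14  Z:::::::ZZ:ZZZZZ::::Z
k=15  ZZZZZZZZ:ZZ::::ZZZZZ:
k=16  :::::::ZZ:ZZZZZ::::ZZ
k=17  ZZZZZZZ:ZZ::::ZZZZZ:Z

15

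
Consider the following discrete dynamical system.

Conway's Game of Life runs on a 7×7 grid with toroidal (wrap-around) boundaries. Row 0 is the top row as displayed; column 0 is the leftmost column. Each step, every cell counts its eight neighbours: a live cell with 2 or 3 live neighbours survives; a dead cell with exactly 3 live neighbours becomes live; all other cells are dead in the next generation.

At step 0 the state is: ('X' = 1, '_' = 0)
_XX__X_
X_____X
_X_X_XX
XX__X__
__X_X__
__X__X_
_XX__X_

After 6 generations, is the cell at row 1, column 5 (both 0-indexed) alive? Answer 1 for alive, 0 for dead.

[0] _XX__X_
X_____X
_X_X_XX
XX__X__
__X_X__
__X__X_
_XX__X_
[1] __X__X_
____X__
_XX_XX_
XX__X_X
__X_XX_
__X_XX_
___XXXX
[2] ______X
_XX_X__
_XX_X_X
X_____X
X_X____
__X____
__X___X
[3] XXXX_X_
_XX____
__X___X
__XX_XX
X_____X
__XX___
_______
[4] X__X___
______X
X____XX
_XXX_X_
XX__XXX
_______
____X__
[5] _______
_____X_
XXX_XX_
__XX___
XX_XXXX
X___X_X
_______
[6] _______
_X__XXX
_XX_XXX
_______
_X_____
_X_XX__
_______

1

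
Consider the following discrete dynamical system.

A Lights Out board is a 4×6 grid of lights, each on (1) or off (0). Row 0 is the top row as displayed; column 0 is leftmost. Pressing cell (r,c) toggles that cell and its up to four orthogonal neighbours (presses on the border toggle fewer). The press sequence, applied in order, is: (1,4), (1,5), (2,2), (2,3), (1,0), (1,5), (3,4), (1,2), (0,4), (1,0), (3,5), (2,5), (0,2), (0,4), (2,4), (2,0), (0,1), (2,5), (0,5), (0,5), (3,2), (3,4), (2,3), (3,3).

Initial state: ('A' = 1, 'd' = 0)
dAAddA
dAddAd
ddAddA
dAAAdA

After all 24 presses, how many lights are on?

16

step 0: dAAddA
dAddAd
ddAddA
dAAAdA
step 1: dAAdAA
dAdAdA
ddAdAA
dAAAdA
step 2: dAAdAd
dAdAAd
ddAdAd
dAAAdA
step 3: dAAdAd
dAAAAd
dAdAAd
dAdAdA
step 4: dAAdAd
dAAdAd
dAAddd
dAdddA
step 5: AAAdAd
AdAdAd
AAAddd
dAdddA
step 6: AAAdAA
AdAddA
AAAddA
dAdddA
step 7: AAAdAA
AdAddA
AAAdAA
dAdAAd
step 8: AAddAA
AAdAdA
AAddAA
dAdAAd
step 9: AAdAdd
AAdAAA
AAddAA
dAdAAd
step 10: dAdAdd
dddAAA
dAddAA
dAdAAd
step 11: dAdAdd
dddAAA
dAddAd
dAdAdA
step 12: dAdAdd
dddAAd
dAdddA
dAdAdd
step 13: ddAddd
ddAAAd
dAdddA
dAdAdd
step 14: ddAAAA
ddAAdd
dAdddA
dAdAdd
step 15: ddAAAA
ddAAAd
dAdAAd
dAdAAd
step 16: ddAAAA
AdAAAd
AddAAd
AAdAAd
step 17: AAdAAA
AAAAAd
AddAAd
AAdAAd
step 18: AAdAAA
AAAAAA
AddAdA
AAdAAA
step 19: AAdAdd
AAAAAd
AddAdA
AAdAAA
step 20: AAdAAA
AAAAAA
AddAdA
AAdAAA
step 21: AAdAAA
AAAAAA
AdAAdA
AdAdAA
step 22: AAdAAA
AAAAAA
AdAAAA
AdAAdd
step 23: AAdAAA
AAAdAA
AddddA
AdAddd
step 24: AAdAAA
AAAdAA
AddAdA
AddAAd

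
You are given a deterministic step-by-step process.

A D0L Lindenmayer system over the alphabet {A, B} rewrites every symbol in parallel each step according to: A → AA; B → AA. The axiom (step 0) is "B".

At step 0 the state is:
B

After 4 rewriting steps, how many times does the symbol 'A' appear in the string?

16

t=0: B
t=1: AA
t=2: AAAA
t=3: AAAAAAAA
t=4: AAAAAAAAAAAAAAAA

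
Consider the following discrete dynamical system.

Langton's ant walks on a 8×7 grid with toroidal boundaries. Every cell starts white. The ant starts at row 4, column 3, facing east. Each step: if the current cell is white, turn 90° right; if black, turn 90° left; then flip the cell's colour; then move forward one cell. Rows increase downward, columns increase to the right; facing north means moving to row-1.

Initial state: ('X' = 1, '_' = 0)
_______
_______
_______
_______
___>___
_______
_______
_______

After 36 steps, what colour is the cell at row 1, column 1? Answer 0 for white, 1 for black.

[0] _______
_______
_______
_______
___>___
_______
_______
_______
[1] _______
_______
_______
_______
___X___
___v___
_______
_______
[2] _______
_______
_______
_______
___X___
__<X___
_______
_______
[3] _______
_______
_______
_______
__^X___
__XX___
_______
_______
[4] _______
_______
_______
_______
__X>___
__XX___
_______
_______
[5] _______
_______
_______
___^___
__X____
__XX___
_______
_______
[6] _______
_______
_______
___X>__
__X____
__XX___
_______
_______
[7] _______
_______
_______
___XX__
__X_v__
__XX___
_______
_______
[8] _______
_______
_______
___XX__
__X<X__
__XX___
_______
_______
[9] _______
_______
_______
___^X__
__XXX__
__XX___
_______
_______
[10] _______
_______
_______
__<_X__
__XXX__
__XX___
_______
_______
[11] _______
_______
__^____
__X_X__
__XXX__
__XX___
_______
_______
[12] _______
_______
__X>___
__X_X__
__XXX__
__XX___
_______
_______
[13] _______
_______
__XX___
__XvX__
__XXX__
__XX___
_______
_______
[14] _______
_______
__XX___
__<XX__
__XXX__
__XX___
_______
_______
[15] _______
_______
__XX___
___XX__
__vXX__
__XX___
_______
_______
[16] _______
_______
__XX___
___XX__
___>X__
__XX___
_______
_______
[17] _______
_______
__XX___
___^X__
____X__
__XX___
_______
_______
[18] _______
_______
__XX___
__<_X__
____X__
__XX___
_______
_______
[19] _______
_______
__^X___
__X_X__
____X__
__XX___
_______
_______
[20] _______
_______
_<_X___
__X_X__
____X__
__XX___
_______
_______
[21] _______
_^_____
_X_X___
__X_X__
____X__
__XX___
_______
_______
[22] _______
_X>____
_X_X___
__X_X__
____X__
__XX___
_______
_______
[23] _______
_XX____
_XvX___
__X_X__
____X__
__XX___
_______
_______
[24] _______
_XX____
_<XX___
__X_X__
____X__
__XX___
_______
_______
[25] _______
_XX____
__XX___
_vX_X__
____X__
__XX___
_______
_______
[26] _______
_XX____
__XX___
<XX_X__
____X__
__XX___
_______
_______
[27] _______
_XX____
^_XX___
XXX_X__
____X__
__XX___
_______
_______
[28] _______
_XX____
X>XX___
XXX_X__
____X__
__XX___
_______
_______
[29] _______
_XX____
XXXX___
XvX_X__
____X__
__XX___
_______
_______
[30] _______
_XX____
XXXX___
X_>_X__
____X__
__XX___
_______
_______
[31] _______
_XX____
XX^X___
X___X__
____X__
__XX___
_______
_______
[32] _______
_XX____
X<_X___
X___X__
____X__
__XX___
_______
_______
[33] _______
_XX____
X__X___
Xv__X__
____X__
__XX___
_______
_______
[34] _______
_XX____
X__X___
<X__X__
____X__
__XX___
_______
_______
[35] _______
_XX____
X__X___
_X__X__
v___X__
__XX___
_______
_______
[36] _______
_XX____
X__X___
_X__X__
X___X_<
__XX___
_______
_______

1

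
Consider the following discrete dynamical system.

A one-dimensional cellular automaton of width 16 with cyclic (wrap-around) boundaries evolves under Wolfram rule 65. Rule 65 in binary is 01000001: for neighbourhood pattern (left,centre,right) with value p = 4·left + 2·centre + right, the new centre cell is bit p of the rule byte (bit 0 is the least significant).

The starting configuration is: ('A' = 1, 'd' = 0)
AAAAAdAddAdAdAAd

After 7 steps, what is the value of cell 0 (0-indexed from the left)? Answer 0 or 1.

step 0: AAAAAdAddAdAdAAd
step 1: ddddAdddddddddAd
step 2: AAAdddAAAAAAAddd
step 3: ddAdAdddddddAdAd
step 4: AdddddAAAAAddddd
step 5: ddAAAdddddAdAAAd
step 6: AdddAdAAAdddddAd
step 7: ddAdddddAdAAAddd

0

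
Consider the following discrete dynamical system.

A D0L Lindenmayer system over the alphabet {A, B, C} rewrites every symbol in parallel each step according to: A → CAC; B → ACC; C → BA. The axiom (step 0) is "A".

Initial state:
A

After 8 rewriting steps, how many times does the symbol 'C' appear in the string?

k=0  A
k=1  CAC
k=2  BACACBA
k=3  ACCCACBACACBAACCCAC
k=4  CACBABABACACBAACCCACBACACBAACCCACCACBABABACACBA
k=5  BACACBAACCCACACCCACACCCACBACACBAACCCACCACBABABACACBAACCCAC…ACCCACCACBABABACACBABACACBAACCCACACCCACACCCACBACACBAACCCAC  (len 123)
k=6  ACCCACBACACBAACCCACCACBABABACACBACACBABABACACBACACBABABACA…BABABACACBACACBABABACACBAACCCACBACACBAACCCACCACBABABACACBA  (len 311)
k=7  CACBABABACACBAACCCACBACACBAACCCACCACBABABACACBABACACBAACCC…ACCCACCACBABABACACBABACACBAACCCACACCCACACCCACBACACBAACCCAC  (len 803)
k=8  BACACBAACCCACACCCACACCCACBACACBAACCCACCACBABABACACBAACCCAC…BABABACACBACACBABABACACBAACCCACBACACBAACCCACCACBABABACACBA  (len 2047)

882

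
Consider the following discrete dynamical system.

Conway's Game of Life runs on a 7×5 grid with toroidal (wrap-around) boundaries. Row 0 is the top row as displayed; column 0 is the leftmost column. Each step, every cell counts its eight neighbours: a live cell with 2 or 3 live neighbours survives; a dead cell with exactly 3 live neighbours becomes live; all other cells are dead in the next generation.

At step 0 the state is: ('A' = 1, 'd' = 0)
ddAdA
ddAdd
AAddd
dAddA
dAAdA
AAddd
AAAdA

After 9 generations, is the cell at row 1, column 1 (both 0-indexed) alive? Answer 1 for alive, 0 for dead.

0

gen 0: ddAdA
ddAdd
AAddd
dAddA
dAAdA
AAddd
AAAdA
gen 1: ddAdA
AdAAd
AAAdd
dddAA
ddAAA
ddddd
ddAdA
gen 2: AdAdA
Adddd
Adddd
ddddd
ddAdA
ddAdA
ddddd
gen 3: AAddA
Adddd
ddddd
ddddd
ddddd
ddddd
AAddA
gen 4: ddddd
AAddA
ddddd
ddddd
ddddd
Adddd
dAddA
gen 5: dAddA
Adddd
Adddd
ddddd
ddddd
Adddd
Adddd
gen 6: dAddA
AAddA
ddddd
ddddd
ddddd
ddddd
AAddA
gen 7: ddAAd
dAddA
Adddd
ddddd
ddddd
Adddd
dAddA
gen 8: dAAAA
AAAAA
Adddd
ddddd
ddddd
Adddd
AAAAA
gen 9: ddddd
ddddd
AdAAd
ddddd
ddddd
AdAAd
ddddd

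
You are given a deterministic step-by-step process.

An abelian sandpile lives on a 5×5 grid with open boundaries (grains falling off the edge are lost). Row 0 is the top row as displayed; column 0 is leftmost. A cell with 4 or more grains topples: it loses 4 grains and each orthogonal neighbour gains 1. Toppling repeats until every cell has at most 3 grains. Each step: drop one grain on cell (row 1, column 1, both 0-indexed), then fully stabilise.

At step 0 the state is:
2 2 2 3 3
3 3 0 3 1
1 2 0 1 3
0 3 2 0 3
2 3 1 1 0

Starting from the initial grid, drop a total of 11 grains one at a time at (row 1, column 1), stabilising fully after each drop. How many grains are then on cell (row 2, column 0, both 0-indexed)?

1

[0] 2 2 2 3 3
3 3 0 3 1
1 2 0 1 3
0 3 2 0 3
2 3 1 1 0
[1] 3 3 2 3 3
0 1 1 3 1
2 3 0 1 3
0 3 2 0 3
2 3 1 1 0
[2] 3 3 2 3 3
0 2 1 3 1
2 3 0 1 3
0 3 2 0 3
2 3 1 1 0
[3] 3 3 2 3 3
0 3 1 3 1
2 3 0 1 3
0 3 2 0 3
2 3 1 1 0
[4] 0 1 3 3 3
2 2 2 3 1
3 1 1 1 3
1 1 3 0 3
3 0 2 1 0
[5] 0 1 3 3 3
2 3 2 3 1
3 1 1 1 3
1 1 3 0 3
3 0 2 1 0
[6] 0 2 3 3 3
3 0 3 3 1
3 2 1 1 3
1 1 3 0 3
3 0 2 1 0
[7] 0 2 3 3 3
3 1 3 3 1
3 2 1 1 3
1 1 3 0 3
3 0 2 1 0
[8] 0 2 3 3 3
3 2 3 3 1
3 2 1 1 3
1 1 3 0 3
3 0 2 1 0
[9] 0 2 3 3 3
3 3 3 3 1
3 2 1 1 3
1 1 3 0 3
3 0 2 1 0
[10] 2 1 2 2 0
2 0 3 1 3
1 1 3 2 3
2 2 3 0 3
3 0 2 1 0
[11] 2 1 2 2 0
2 1 3 1 3
1 1 3 2 3
2 2 3 0 3
3 0 2 1 0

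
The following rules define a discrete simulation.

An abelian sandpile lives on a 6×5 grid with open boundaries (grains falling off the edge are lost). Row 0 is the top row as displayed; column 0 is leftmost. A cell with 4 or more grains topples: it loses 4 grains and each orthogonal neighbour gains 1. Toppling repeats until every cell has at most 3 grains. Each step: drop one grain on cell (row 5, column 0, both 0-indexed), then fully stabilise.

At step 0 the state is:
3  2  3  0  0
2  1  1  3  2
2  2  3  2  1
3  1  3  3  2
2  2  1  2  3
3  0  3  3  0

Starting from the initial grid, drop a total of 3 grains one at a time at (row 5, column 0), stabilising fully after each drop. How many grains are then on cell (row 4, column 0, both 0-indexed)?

3

t=0: 3  2  3  0  0
2  1  1  3  2
2  2  3  2  1
3  1  3  3  2
2  2  1  2  3
3  0  3  3  0
t=1: 3  2  3  0  0
2  1  1  3  2
2  2  3  2  1
3  1  3  3  2
3  2  1  2  3
0  1  3  3  0
t=2: 3  2  3  0  0
2  1  1  3  2
2  2  3  2  1
3  1  3  3  2
3  2  1  2  3
1  1  3  3  0
t=3: 3  2  3  0  0
2  1  1  3  2
2  2  3  2  1
3  1  3  3  2
3  2  1  2  3
2  1  3  3  0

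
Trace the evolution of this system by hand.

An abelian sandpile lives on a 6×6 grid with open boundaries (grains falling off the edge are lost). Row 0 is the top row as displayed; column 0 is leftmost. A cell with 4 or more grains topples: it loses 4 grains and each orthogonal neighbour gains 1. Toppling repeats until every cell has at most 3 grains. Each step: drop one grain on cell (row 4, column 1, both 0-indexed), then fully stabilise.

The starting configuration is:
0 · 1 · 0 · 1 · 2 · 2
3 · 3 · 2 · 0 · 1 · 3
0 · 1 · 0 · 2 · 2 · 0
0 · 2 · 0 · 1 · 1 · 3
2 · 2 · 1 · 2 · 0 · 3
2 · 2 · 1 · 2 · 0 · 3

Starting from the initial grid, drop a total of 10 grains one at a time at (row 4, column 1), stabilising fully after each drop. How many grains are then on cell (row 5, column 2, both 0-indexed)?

0) 0 · 1 · 0 · 1 · 2 · 2
3 · 3 · 2 · 0 · 1 · 3
0 · 1 · 0 · 2 · 2 · 0
0 · 2 · 0 · 1 · 1 · 3
2 · 2 · 1 · 2 · 0 · 3
2 · 2 · 1 · 2 · 0 · 3
1) 0 · 1 · 0 · 1 · 2 · 2
3 · 3 · 2 · 0 · 1 · 3
0 · 1 · 0 · 2 · 2 · 0
0 · 2 · 0 · 1 · 1 · 3
2 · 3 · 1 · 2 · 0 · 3
2 · 2 · 1 · 2 · 0 · 3
2) 0 · 1 · 0 · 1 · 2 · 2
3 · 3 · 2 · 0 · 1 · 3
0 · 1 · 0 · 2 · 2 · 0
0 · 3 · 0 · 1 · 1 · 3
3 · 0 · 2 · 2 · 0 · 3
2 · 3 · 1 · 2 · 0 · 3
3) 0 · 1 · 0 · 1 · 2 · 2
3 · 3 · 2 · 0 · 1 · 3
0 · 1 · 0 · 2 · 2 · 0
0 · 3 · 0 · 1 · 1 · 3
3 · 1 · 2 · 2 · 0 · 3
2 · 3 · 1 · 2 · 0 · 3
4) 0 · 1 · 0 · 1 · 2 · 2
3 · 3 · 2 · 0 · 1 · 3
0 · 1 · 0 · 2 · 2 · 0
0 · 3 · 0 · 1 · 1 · 3
3 · 2 · 2 · 2 · 0 · 3
2 · 3 · 1 · 2 · 0 · 3
5) 0 · 1 · 0 · 1 · 2 · 2
3 · 3 · 2 · 0 · 1 · 3
0 · 1 · 0 · 2 · 2 · 0
0 · 3 · 0 · 1 · 1 · 3
3 · 3 · 2 · 2 · 0 · 3
2 · 3 · 1 · 2 · 0 · 3
6) 0 · 1 · 0 · 1 · 2 · 2
3 · 3 · 2 · 0 · 1 · 3
0 · 2 · 0 · 2 · 2 · 0
2 · 0 · 1 · 1 · 1 · 3
1 · 3 · 3 · 2 · 0 · 3
0 · 1 · 2 · 2 · 0 · 3
7) 0 · 1 · 0 · 1 · 2 · 2
3 · 3 · 2 · 0 · 1 · 3
0 · 2 · 0 · 2 · 2 · 0
2 · 1 · 2 · 1 · 1 · 3
2 · 1 · 0 · 3 · 0 · 3
0 · 2 · 3 · 2 · 0 · 3
8) 0 · 1 · 0 · 1 · 2 · 2
3 · 3 · 2 · 0 · 1 · 3
0 · 2 · 0 · 2 · 2 · 0
2 · 1 · 2 · 1 · 1 · 3
2 · 2 · 0 · 3 · 0 · 3
0 · 2 · 3 · 2 · 0 · 3
9) 0 · 1 · 0 · 1 · 2 · 2
3 · 3 · 2 · 0 · 1 · 3
0 · 2 · 0 · 2 · 2 · 0
2 · 1 · 2 · 1 · 1 · 3
2 · 3 · 0 · 3 · 0 · 3
0 · 2 · 3 · 2 · 0 · 3
10) 0 · 1 · 0 · 1 · 2 · 2
3 · 3 · 2 · 0 · 1 · 3
0 · 2 · 0 · 2 · 2 · 0
2 · 2 · 2 · 1 · 1 · 3
3 · 0 · 1 · 3 · 0 · 3
0 · 3 · 3 · 2 · 0 · 3

3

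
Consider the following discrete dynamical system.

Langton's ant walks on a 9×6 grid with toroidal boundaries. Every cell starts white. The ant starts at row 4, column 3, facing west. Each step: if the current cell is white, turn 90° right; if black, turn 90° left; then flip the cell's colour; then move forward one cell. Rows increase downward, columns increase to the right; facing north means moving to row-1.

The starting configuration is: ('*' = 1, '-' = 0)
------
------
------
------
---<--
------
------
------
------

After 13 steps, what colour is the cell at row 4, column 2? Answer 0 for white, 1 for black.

gen 0: ------
------
------
------
---<--
------
------
------
------
gen 1: ------
------
------
---^--
---*--
------
------
------
------
gen 2: ------
------
------
---*>-
---*--
------
------
------
------
gen 3: ------
------
------
---**-
---*v-
------
------
------
------
gen 4: ------
------
------
---**-
---<*-
------
------
------
------
gen 5: ------
------
------
---**-
----*-
---v--
------
------
------
gen 6: ------
------
------
---**-
----*-
--<*--
------
------
------
gen 7: ------
------
------
---**-
--^-*-
--**--
------
------
------
gen 8: ------
------
------
---**-
--*>*-
--**--
------
------
------
gen 9: ------
------
------
---**-
--***-
--*v--
------
------
------
gen 10: ------
------
------
---**-
--***-
--*->-
------
------
------
gen 11: ------
------
------
---**-
--***-
--*-*-
----v-
------
------
gen 12: ------
------
------
---**-
--***-
--*-*-
---<*-
------
------
gen 13: ------
------
------
---**-
--***-
--*^*-
---**-
------
------

1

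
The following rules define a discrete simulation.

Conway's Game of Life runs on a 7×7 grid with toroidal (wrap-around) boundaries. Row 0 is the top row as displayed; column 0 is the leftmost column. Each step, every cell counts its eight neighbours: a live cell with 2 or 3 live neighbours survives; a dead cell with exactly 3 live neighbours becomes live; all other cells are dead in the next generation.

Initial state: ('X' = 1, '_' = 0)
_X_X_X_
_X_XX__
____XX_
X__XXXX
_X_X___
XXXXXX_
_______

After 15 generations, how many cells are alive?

0) _X_X_X_
_X_XX__
____XX_
X__XXXX
_X_X___
XXXXXX_
_______
1) ___X___
___X___
X_X____
X_XX__X
_______
XX_XX__
X____XX
2) ____X_X
__XX___
X_X___X
X_XX__X
____X_X
XX__XX_
XXXX_XX
3) ____X_X
XXXX_XX
X_____X
__XX___
__X_X__
_______
__XX___
4) ____X_X
_XXXX__
____XX_
_XXX___
__X____
__X____
___X___
5) ____XX_
__X____
_____X_
_XXXX__
_______
__XX___
___X___
6) ___XX__
____XX_
_X__X__
__XXX__
_X__X__
__XX___
__XX___
7) __X__X_
_____X_
__X____
_XX_XX_
_X__X__
_X__X__
_______
8) _______
_______
_XXXXX_
_XX_XX_
XX__X__
_______
_______
9) _______
__XXX__
_X___X_
______X
XXXXXX_
_______
_______
10) ___X___
__XXX__
__XXXX_
___X__X
XXXXXXX
_XXXX__
_______
11) __XXX__
_____X_
_____X_
_______
______X
______X
____X__
12) ___XXX_
___X_X_
_______
_______
_______
_____X_
____XX_
13) ___X__X
___X_X_
_______
_______
_______
____XX_
___X__X
14) __XX_XX
____X__
_______
_______
_______
____XX_
___X__X
15) __XX_XX
___XXX_
_______
_______
_______
____XX_
__XX__X

12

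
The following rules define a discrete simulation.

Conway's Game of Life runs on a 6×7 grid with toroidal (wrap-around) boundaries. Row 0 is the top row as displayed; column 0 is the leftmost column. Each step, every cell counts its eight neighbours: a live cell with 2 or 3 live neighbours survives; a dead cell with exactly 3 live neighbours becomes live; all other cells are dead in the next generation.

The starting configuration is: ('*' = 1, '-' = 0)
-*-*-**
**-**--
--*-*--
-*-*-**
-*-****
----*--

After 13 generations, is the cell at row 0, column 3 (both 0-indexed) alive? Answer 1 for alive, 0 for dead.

[0] -*-*-**
**-**--
--*-*--
-*-*-**
-*-****
----*--
[1] -*-*-**
**----*
------*
-*----*
---*--*
-------
[2] -**--**
-**----
-*---**
-----**
*------
*-*-***
[3] ----*--
-------
-**--**
-----*-
**--*--
--***--
[4] ----*--
-----*-
-----**
--*-**-
-**-**-
-**-**-
[5] ---**--
----***
------*
-**----
------*
-**----
[6] --***--
---**-*
*-----*
*------
*------
--**---
[7] -----*-
*-*-*-*
*----**
**-----
-*-----
-**-*--
[8] *-*-***
**--*--
-----*-
-*-----
-------
-**----
[9] --*-***
**-**--
**-----
-------
-**----
****-**
[10] -------
---**--
***----
*-*----
---*--*
-------
[11] -------
-***---
*-*----
*-**--*
-------
-------
[12] --*----
-***---
*-----*
*-**--*
-------
-------
[13] -***---
****---
------*
**----*
-------
-------

1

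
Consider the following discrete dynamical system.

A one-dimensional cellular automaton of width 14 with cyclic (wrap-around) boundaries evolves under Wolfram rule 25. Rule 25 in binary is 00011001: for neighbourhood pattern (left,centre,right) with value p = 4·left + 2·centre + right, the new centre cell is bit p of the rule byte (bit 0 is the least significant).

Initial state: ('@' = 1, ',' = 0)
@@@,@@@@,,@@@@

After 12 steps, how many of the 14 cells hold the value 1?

5

step 0: @@@,@@@@,,@@@@
step 1: ,,,,@,,,@,@,,,
step 2: @@@,,@@,,,,@@@
step 3: ,,,@,@,@@@,@,,
step 4: @@,,,,,@,,,,@@
step 5: ,,@@@@,,@@@,@,
step 6: @,@,,,@,@,,,,@
step 7: ,,,@@,,,,@@@,@
step 8: @@,@,@@@,@,,,,
step 9: @,,,,@,,,,@@@,
step 10: ,@@@,,@@@,@,,,
step 11: ,@,,@,@,,,,@@@
step 12: ,,@,,,,@@@,@,,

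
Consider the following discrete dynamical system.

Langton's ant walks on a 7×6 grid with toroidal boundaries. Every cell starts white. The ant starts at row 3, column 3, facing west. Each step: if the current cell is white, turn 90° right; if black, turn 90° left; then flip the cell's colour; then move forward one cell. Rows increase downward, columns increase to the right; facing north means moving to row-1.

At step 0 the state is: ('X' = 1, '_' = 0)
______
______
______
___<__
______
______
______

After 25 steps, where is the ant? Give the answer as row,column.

step 0: ______
______
______
___<__
______
______
______
step 1: ______
______
___^__
___X__
______
______
______
step 2: ______
______
___X>_
___X__
______
______
______
step 3: ______
______
___XX_
___Xv_
______
______
______
step 4: ______
______
___XX_
___<X_
______
______
______
step 5: ______
______
___XX_
____X_
___v__
______
______
step 6: ______
______
___XX_
____X_
__<X__
______
______
step 7: ______
______
___XX_
__^_X_
__XX__
______
______
step 8: ______
______
___XX_
__X>X_
__XX__
______
______
step 9: ______
______
___XX_
__XXX_
__Xv__
______
______
step 10: ______
______
___XX_
__XXX_
__X_>_
______
______
step 11: ______
______
___XX_
__XXX_
__X_X_
____v_
______
step 12: ______
______
___XX_
__XXX_
__X_X_
___<X_
______
step 13: ______
______
___XX_
__XXX_
__X^X_
___XX_
______
step 14: ______
______
___XX_
__XXX_
__XX>_
___XX_
______
step 15: ______
______
___XX_
__XX^_
__XX__
___XX_
______
step 16: ______
______
___XX_
__X<__
__XX__
___XX_
______
step 17: ______
______
___XX_
__X___
__Xv__
___XX_
______
step 18: ______
______
___XX_
__X___
__X_>_
___XX_
______
step 19: ______
______
___XX_
__X___
__X_X_
___Xv_
______
step 20: ______
______
___XX_
__X___
__X_X_
___X_>
______
step 21: ______
______
___XX_
__X___
__X_X_
___X_X
_____v
step 22: ______
______
___XX_
__X___
__X_X_
___X_X
____<X
step 23: ______
______
___XX_
__X___
__X_X_
___X^X
____XX
step 24: ______
______
___XX_
__X___
__X_X_
___XX>
____XX
step 25: ______
______
___XX_
__X___
__X_X^
___XX_
____XX

4,5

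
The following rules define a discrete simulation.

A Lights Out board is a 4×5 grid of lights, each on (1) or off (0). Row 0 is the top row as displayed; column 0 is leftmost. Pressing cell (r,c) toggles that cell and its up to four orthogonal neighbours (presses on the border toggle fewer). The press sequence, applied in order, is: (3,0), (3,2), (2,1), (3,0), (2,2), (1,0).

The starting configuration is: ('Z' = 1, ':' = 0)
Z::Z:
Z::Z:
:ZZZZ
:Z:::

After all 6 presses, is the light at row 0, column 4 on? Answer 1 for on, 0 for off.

step 0: Z::Z:
Z::Z:
:ZZZZ
:Z:::
step 1: Z::Z:
Z::Z:
ZZZZZ
Z::::
step 2: Z::Z:
Z::Z:
ZZ:ZZ
ZZZZ:
step 3: Z::Z:
ZZ:Z:
::ZZZ
Z:ZZ:
step 4: Z::Z:
ZZ:Z:
Z:ZZZ
:ZZZ:
step 5: Z::Z:
ZZZZ:
ZZ::Z
:Z:Z:
step 6: :::Z:
::ZZ:
:Z::Z
:Z:Z:

0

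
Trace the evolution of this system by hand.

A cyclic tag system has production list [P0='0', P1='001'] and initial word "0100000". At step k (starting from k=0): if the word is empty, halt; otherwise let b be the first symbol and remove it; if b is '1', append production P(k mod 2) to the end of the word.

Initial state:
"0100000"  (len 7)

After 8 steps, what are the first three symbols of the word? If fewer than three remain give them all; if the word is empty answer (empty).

01

gen 0: "0100000"  (len 7)
gen 1: "100000"  (len 6)
gen 2: "00000001"  (len 8)
gen 3: "0000001"  (len 7)
gen 4: "000001"  (len 6)
gen 5: "00001"  (len 5)
gen 6: "0001"  (len 4)
gen 7: "001"  (len 3)
gen 8: "01"  (len 2)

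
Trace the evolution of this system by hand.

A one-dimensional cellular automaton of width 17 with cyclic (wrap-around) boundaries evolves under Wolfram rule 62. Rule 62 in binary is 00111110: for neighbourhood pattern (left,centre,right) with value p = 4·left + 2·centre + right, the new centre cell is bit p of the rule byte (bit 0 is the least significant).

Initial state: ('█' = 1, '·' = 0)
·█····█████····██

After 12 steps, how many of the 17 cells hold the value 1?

0) ·█····█████····██
1) ███··██····█··██·
2) █··███·█··█████·█
3) ·███··█████····██
4) ██··███····█··██·
5) █·███··█··█████·█
6) ·██··██████····██
7) ██·███·····█··██·
8) █·██··█···█████·█
9) ·██·████·██····██
10) ██·██···██·█··██·
11) █·██·█·██·█████·█
12) ·██·████·██····██

10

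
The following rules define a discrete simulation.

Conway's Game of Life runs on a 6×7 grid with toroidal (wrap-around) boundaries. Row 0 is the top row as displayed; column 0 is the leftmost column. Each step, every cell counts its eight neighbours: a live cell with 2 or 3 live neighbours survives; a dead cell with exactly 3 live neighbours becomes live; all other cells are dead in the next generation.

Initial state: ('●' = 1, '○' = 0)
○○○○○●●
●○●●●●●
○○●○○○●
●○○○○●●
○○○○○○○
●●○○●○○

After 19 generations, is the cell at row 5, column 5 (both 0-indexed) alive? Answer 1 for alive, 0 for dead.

step 0: ○○○○○●●
●○●●●●●
○○●○○○●
●○○○○●●
○○○○○○○
●●○○●○○
step 1: ○○●○○○○
●●●●●○○
○○●○○○○
●○○○○●●
○●○○○●○
●○○○○●●
step 2: ○○●○●●○
○○○○○○○
○○●○●●○
●●○○○●●
○●○○●○○
●●○○○●●
step 3: ●●○○●●○
○○○○○○○
●●○○●●○
●●●●○○●
○○●○●○○
●●●●○○●
step 4: ○○○●●●○
○○○○○○○
○○○●●●○
○○○○○○●
○○○○●●○
○○○○○○●
step 5: ○○○○●●○
○○○○○○○
○○○○●●○
○○○●○○●
○○○○○●●
○○○●○○●
step 6: ○○○○●●○
○○○○○○○
○○○○●●○
○○○○○○●
●○○○●●●
○○○○○○●
step 7: ○○○○○●○
○○○○○○○
○○○○○●○
●○○○○○○
●○○○○○○
●○○○○○○
step 8: ○○○○○○○
○○○○○○○
○○○○○○○
○○○○○○●
●●○○○○●
○○○○○○●
step 9: ○○○○○○○
○○○○○○○
○○○○○○○
○○○○○○●
○○○○○●●
○○○○○○●
step 10: ○○○○○○○
○○○○○○○
○○○○○○○
○○○○○●●
●○○○○●●
○○○○○●●
step 11: ○○○○○○○
○○○○○○○
○○○○○○○
●○○○○●○
●○○○●○○
●○○○○●○
step 12: ○○○○○○○
○○○○○○○
○○○○○○○
○○○○○○●
●●○○●●○
○○○○○○●
step 13: ○○○○○○○
○○○○○○○
○○○○○○○
●○○○○●●
●○○○○●○
●○○○○●●
step 14: ○○○○○○●
○○○○○○○
○○○○○○●
●○○○○●○
○●○○●○○
●○○○○●○
step 15: ○○○○○○●
○○○○○○○
○○○○○○●
●○○○○●●
●●○○●●○
●○○○○●●
step 16: ●○○○○●●
○○○○○○○
●○○○○●●
○●○○●○○
○●○○●○○
○●○○●○○
step 17: ●○○○○●●
○○○○○○○
●○○○○●●
○●○○●○●
●●●●●●○
○●○○●○●
step 18: ●○○○○●●
○○○○○○○
●○○○○●●
○○○○○○○
○○○○○○○
○○○○○○○
step 19: ○○○○○○●
○○○○○○○
○○○○○○●
○○○○○○●
○○○○○○○
○○○○○○●

0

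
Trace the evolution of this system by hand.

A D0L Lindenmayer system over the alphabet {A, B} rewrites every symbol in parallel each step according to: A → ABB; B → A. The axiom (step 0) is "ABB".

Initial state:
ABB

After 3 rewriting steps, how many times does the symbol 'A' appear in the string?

11

t=0: ABB
t=1: ABBAA
t=2: ABBAAABBABB
t=3: ABBAAABBABBABBAAABBAA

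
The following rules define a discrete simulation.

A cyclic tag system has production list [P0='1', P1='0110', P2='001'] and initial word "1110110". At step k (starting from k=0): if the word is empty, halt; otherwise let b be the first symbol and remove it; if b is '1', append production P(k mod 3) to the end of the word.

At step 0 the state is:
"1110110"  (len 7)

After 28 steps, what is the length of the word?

step 0: "1110110"  (len 7)
step 1: "1101101"  (len 7)
step 2: "1011010110"  (len 10)
step 3: "011010110001"  (len 12)
step 4: "11010110001"  (len 11)
step 5: "10101100010110"  (len 14)
step 6: "0101100010110001"  (len 16)
step 7: "101100010110001"  (len 15)
step 8: "011000101100010110"  (len 18)
step 9: "11000101100010110"  (len 17)
step 10: "10001011000101101"  (len 17)
step 11: "00010110001011010110"  (len 20)
step 12: "0010110001011010110"  (len 19)
step 13: "010110001011010110"  (len 18)
step 14: "10110001011010110"  (len 17)
step 15: "0110001011010110001"  (len 19)
step 16: "110001011010110001"  (len 18)
step 17: "100010110101100010110"  (len 21)
step 18: "00010110101100010110001"  (len 23)
step 19: "0010110101100010110001"  (len 22)
step 20: "010110101100010110001"  (len 21)
step 21: "10110101100010110001"  (len 20)
step 22: "01101011000101100011"  (len 20)
step 23: "1101011000101100011"  (len 19)
step 24: "101011000101100011001"  (len 21)
step 25: "010110001011000110011"  (len 21)
step 26: "10110001011000110011"  (len 20)
step 27: "0110001011000110011001"  (len 22)
step 28: "110001011000110011001"  (len 21)

21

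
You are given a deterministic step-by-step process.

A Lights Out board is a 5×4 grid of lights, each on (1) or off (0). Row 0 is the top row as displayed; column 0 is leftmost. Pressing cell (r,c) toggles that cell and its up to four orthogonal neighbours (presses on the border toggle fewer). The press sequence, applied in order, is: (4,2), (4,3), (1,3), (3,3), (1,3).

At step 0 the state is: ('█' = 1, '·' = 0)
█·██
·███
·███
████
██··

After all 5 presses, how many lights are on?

[0] █·██
·███
·███
████
██··
[1] █·██
·███
·███
██·█
█·██
[2] █·██
·███
·███
██··
█···
[3] █·█·
·█··
·██·
██··
█···
[4] █·█·
·█··
·███
████
█··█
[5] █·██
·███
·██·
████
█··█

14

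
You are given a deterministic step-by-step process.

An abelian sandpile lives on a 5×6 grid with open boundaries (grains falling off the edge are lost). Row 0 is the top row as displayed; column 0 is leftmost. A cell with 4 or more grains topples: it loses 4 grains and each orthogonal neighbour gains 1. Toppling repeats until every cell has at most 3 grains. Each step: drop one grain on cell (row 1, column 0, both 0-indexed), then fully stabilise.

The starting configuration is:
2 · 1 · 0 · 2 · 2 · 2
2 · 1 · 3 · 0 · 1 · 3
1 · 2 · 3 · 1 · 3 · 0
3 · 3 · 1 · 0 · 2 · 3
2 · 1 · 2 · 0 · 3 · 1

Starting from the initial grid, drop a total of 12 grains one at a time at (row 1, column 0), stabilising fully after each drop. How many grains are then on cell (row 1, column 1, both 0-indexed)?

k=0  2 · 1 · 0 · 2 · 2 · 2
2 · 1 · 3 · 0 · 1 · 3
1 · 2 · 3 · 1 · 3 · 0
3 · 3 · 1 · 0 · 2 · 3
2 · 1 · 2 · 0 · 3 · 1
k=1  2 · 1 · 0 · 2 · 2 · 2
3 · 1 · 3 · 0 · 1 · 3
1 · 2 · 3 · 1 · 3 · 0
3 · 3 · 1 · 0 · 2 · 3
2 · 1 · 2 · 0 · 3 · 1
k=2  3 · 1 · 0 · 2 · 2 · 2
0 · 2 · 3 · 0 · 1 · 3
2 · 2 · 3 · 1 · 3 · 0
3 · 3 · 1 · 0 · 2 · 3
2 · 1 · 2 · 0 · 3 · 1
k=3  3 · 1 · 0 · 2 · 2 · 2
1 · 2 · 3 · 0 · 1 · 3
2 · 2 · 3 · 1 · 3 · 0
3 · 3 · 1 · 0 · 2 · 3
2 · 1 · 2 · 0 · 3 · 1
k=4  3 · 1 · 0 · 2 · 2 · 2
2 · 2 · 3 · 0 · 1 · 3
2 · 2 · 3 · 1 · 3 · 0
3 · 3 · 1 · 0 · 2 · 3
2 · 1 · 2 · 0 · 3 · 1
k=5  3 · 1 · 0 · 2 · 2 · 2
3 · 2 · 3 · 0 · 1 · 3
2 · 2 · 3 · 1 · 3 · 0
3 · 3 · 1 · 0 · 2 · 3
2 · 1 · 2 · 0 · 3 · 1
k=6  0 · 2 · 0 · 2 · 2 · 2
1 · 3 · 3 · 0 · 1 · 3
3 · 2 · 3 · 1 · 3 · 0
3 · 3 · 1 · 0 · 2 · 3
2 · 1 · 2 · 0 · 3 · 1
k=7  0 · 2 · 0 · 2 · 2 · 2
2 · 3 · 3 · 0 · 1 · 3
3 · 2 · 3 · 1 · 3 · 0
3 · 3 · 1 · 0 · 2 · 3
2 · 1 · 2 · 0 · 3 · 1
k=8  0 · 2 · 0 · 2 · 2 · 2
3 · 3 · 3 · 0 · 1 · 3
3 · 2 · 3 · 1 · 3 · 0
3 · 3 · 1 · 0 · 2 · 3
2 · 1 · 2 · 0 · 3 · 1
k=9  1 · 3 · 1 · 2 · 2 · 2
2 · 2 · 1 · 1 · 1 · 3
2 · 2 · 1 · 2 · 3 · 0
1 · 1 · 3 · 0 · 2 · 3
3 · 2 · 2 · 0 · 3 · 1
k=10  1 · 3 · 1 · 2 · 2 · 2
3 · 2 · 1 · 1 · 1 · 3
2 · 2 · 1 · 2 · 3 · 0
1 · 1 · 3 · 0 · 2 · 3
3 · 2 · 2 · 0 · 3 · 1
k=11  2 · 3 · 1 · 2 · 2 · 2
0 · 3 · 1 · 1 · 1 · 3
3 · 2 · 1 · 2 · 3 · 0
1 · 1 · 3 · 0 · 2 · 3
3 · 2 · 2 · 0 · 3 · 1
k=12  2 · 3 · 1 · 2 · 2 · 2
1 · 3 · 1 · 1 · 1 · 3
3 · 2 · 1 · 2 · 3 · 0
1 · 1 · 3 · 0 · 2 · 3
3 · 2 · 2 · 0 · 3 · 1

3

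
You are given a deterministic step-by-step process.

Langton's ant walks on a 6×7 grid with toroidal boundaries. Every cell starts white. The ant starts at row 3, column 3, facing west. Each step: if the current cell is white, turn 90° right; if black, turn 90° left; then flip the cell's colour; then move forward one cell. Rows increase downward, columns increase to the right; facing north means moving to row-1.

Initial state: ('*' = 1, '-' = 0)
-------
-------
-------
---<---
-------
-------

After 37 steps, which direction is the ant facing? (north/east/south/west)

[0] -------
-------
-------
---<---
-------
-------
[1] -------
-------
---^---
---*---
-------
-------
[2] -------
-------
---*>--
---*---
-------
-------
[3] -------
-------
---**--
---*v--
-------
-------
[4] -------
-------
---**--
---<*--
-------
-------
[5] -------
-------
---**--
----*--
---v---
-------
[6] -------
-------
---**--
----*--
--<*---
-------
[7] -------
-------
---**--
--^-*--
--**---
-------
[8] -------
-------
---**--
--*>*--
--**---
-------
[9] -------
-------
---**--
--***--
--*v---
-------
[10] -------
-------
---**--
--***--
--*->--
-------
[11] -------
-------
---**--
--***--
--*-*--
----v--
[12] -------
-------
---**--
--***--
--*-*--
---<*--
[13] -------
-------
---**--
--***--
--*^*--
---**--
[14] -------
-------
---**--
--***--
--**>--
---**--
[15] -------
-------
---**--
--**^--
--**---
---**--
[16] -------
-------
---**--
--*<---
--**---
---**--
[17] -------
-------
---**--
--*----
--*v---
---**--
[18] -------
-------
---**--
--*----
--*->--
---**--
[19] -------
-------
---**--
--*----
--*-*--
---*v--
[20] -------
-------
---**--
--*----
--*-*--
---*->-
[21] -----v-
-------
---**--
--*----
--*-*--
---*-*-
[22] ----<*-
-------
---**--
--*----
--*-*--
---*-*-
[23] ----**-
-------
---**--
--*----
--*-*--
---*^*-
[24] ----**-
-------
---**--
--*----
--*-*--
---**>-
[25] ----**-
-------
---**--
--*----
--*-*^-
---**--
[26] ----**-
-------
---**--
--*----
--*-**>
---**--
[27] ----**-
-------
---**--
--*----
--*-***
---**-v
[28] ----**-
-------
---**--
--*----
--*-***
---**<*
[29] ----**-
-------
---**--
--*----
--*-*^*
---****
[30] ----**-
-------
---**--
--*----
--*-<-*
---****
[31] ----**-
-------
---**--
--*----
--*---*
---*v**
[32] ----**-
-------
---**--
--*----
--*---*
---*->*
[33] ----**-
-------
---**--
--*----
--*--^*
---*--*
[34] ----**-
-------
---**--
--*----
--*--*>
---*--*
[35] ----**-
-------
---**--
--*---^
--*--*-
---*--*
[36] ----**-
-------
---**--
>-*---*
--*--*-
---*--*
[37] ----**-
-------
---**--
*-*---*
v-*--*-
---*--*

south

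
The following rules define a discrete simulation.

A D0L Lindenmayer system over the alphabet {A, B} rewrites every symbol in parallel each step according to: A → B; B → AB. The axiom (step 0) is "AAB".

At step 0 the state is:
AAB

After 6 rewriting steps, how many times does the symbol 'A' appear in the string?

18

t=0: AAB
t=1: BBAB
t=2: ABABBAB
t=3: BABBABABBAB
t=4: ABBABABBABBABABBAB
t=5: BABABBABBABABBABABBABBABABBAB
t=6: ABBABBABABBABABBABBABABBABBABABBABABBABBABABBAB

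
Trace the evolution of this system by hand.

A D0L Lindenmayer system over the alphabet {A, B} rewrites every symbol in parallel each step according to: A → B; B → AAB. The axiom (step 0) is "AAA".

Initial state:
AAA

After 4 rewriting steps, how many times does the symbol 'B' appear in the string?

15

k=0  AAA
k=1  BBB
k=2  AABAABAAB
k=3  BBAABBBAABBBAAB
k=4  AABAABBBAABAABAABBBAABAABAABBBAAB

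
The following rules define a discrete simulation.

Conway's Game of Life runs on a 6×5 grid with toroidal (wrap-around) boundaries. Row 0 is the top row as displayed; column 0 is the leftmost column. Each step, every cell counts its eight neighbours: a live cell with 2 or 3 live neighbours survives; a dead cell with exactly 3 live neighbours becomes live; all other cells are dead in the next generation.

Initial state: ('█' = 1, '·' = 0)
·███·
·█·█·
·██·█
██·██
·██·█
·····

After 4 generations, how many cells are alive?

4

gen 0: ·███·
·█·█·
·██·█
██·██
·██·█
·····
gen 1: ·█·█·
····█
·····
·····
·██·█
█····
gen 2: █···█
·····
·····
·····
██···
█··██
gen 3: █··█·
·····
·····
·····
██···
···█·
gen 4: ····█
·····
·····
·····
·····
███··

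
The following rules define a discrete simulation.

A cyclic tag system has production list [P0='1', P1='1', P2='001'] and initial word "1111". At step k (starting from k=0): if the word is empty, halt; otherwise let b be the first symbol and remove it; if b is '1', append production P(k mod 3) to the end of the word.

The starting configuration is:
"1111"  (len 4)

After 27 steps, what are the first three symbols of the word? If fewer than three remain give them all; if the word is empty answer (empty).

[0] "1111"  (len 4)
[1] "1111"  (len 4)
[2] "1111"  (len 4)
[3] "111001"  (len 6)
[4] "110011"  (len 6)
[5] "100111"  (len 6)
[6] "00111001"  (len 8)
[7] "0111001"  (len 7)
[8] "111001"  (len 6)
[9] "11001001"  (len 8)
[10] "10010011"  (len 8)
[11] "00100111"  (len 8)
[12] "0100111"  (len 7)
[13] "100111"  (len 6)
[14] "001111"  (len 6)
[15] "01111"  (len 5)
[16] "1111"  (len 4)
[17] "1111"  (len 4)
[18] "111001"  (len 6)
[19] "110011"  (len 6)
[20] "100111"  (len 6)
[21] "00111001"  (len 8)
[22] "0111001"  (len 7)
[23] "111001"  (len 6)
[24] "11001001"  (len 8)
[25] "10010011"  (len 8)
[26] "00100111"  (len 8)
[27] "0100111"  (len 7)

010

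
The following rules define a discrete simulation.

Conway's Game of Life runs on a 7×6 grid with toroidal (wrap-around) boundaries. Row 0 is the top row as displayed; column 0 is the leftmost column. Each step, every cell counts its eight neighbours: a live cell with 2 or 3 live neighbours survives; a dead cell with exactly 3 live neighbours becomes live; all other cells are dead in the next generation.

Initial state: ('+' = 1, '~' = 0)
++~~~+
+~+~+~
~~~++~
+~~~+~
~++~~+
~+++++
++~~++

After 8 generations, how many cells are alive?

3

k=0  ++~~~+
+~+~+~
~~~++~
+~~~+~
~++~~+
~+++++
++~~++
k=1  ~~++~~
+~+~+~
~+~~+~
+++~+~
~~~~~~
~~~~~~
~~~~~~
k=2  ~+++~~
~~+~++
~~~~+~
++++~+
~+~~~~
~~~~~~
~~~~~~
k=3  ~++++~
~++~++
~~~~~~
++++++
~+~~~~
~~~~~~
~~+~~~
k=4  +~~~++
++~~++
~~~~~~
++++++
~+~+++
~~~~~~
~++~~~
k=5  ~~+++~
~+~~+~
~~~~~~
~+~~~~
~+~~~~
++~++~
++~~~+
k=6  ~~+++~
~~+~+~
~~~~~~
~~~~~~
~+~~~~
~~~~+~
~~~~~~
k=7  ~~+~+~
~~+~+~
~~~~~~
~~~~~~
~~~~~~
~~~~~~
~~~~+~
k=8  ~~~~++
~~~~~~
~~~~~~
~~~~~~
~~~~~~
~~~~~~
~~~+~~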